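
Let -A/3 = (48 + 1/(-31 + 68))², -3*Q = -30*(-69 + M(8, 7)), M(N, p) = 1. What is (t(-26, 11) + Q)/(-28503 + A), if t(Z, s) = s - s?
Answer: 465460/24246897 ≈ 0.019197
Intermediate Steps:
t(Z, s) = 0
Q = -680 (Q = -(-10)*(-69 + 1) = -(-10)*(-68) = -⅓*2040 = -680)
A = -9473187/1369 (A = -3*(48 + 1/(-31 + 68))² = -3*(48 + 1/37)² = -3*(1777/37)² = -3*3157729/1369 = -9473187/1369 ≈ -6919.8)
(t(-26, 11) + Q)/(-28503 + A) = (0 - 680)/(-28503 - 9473187/1369) = -680/(-48493794/1369) = -680*(-1369/48493794) = 465460/24246897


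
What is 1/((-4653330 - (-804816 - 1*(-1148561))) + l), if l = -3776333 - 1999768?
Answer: -1/10773176 ≈ -9.2823e-8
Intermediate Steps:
l = -5776101
1/((-4653330 - (-804816 - 1*(-1148561))) + l) = 1/((-4653330 - (-804816 - 1*(-1148561))) - 5776101) = 1/((-4653330 - (-804816 + 1148561)) - 5776101) = 1/((-4653330 - 1*343745) - 5776101) = 1/((-4653330 - 343745) - 5776101) = 1/(-4997075 - 5776101) = 1/(-10773176) = -1/10773176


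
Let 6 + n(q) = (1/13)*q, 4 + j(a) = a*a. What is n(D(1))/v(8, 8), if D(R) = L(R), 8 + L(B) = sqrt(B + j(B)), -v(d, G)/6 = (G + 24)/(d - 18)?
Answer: -215/624 + 5*I*sqrt(2)/1248 ≈ -0.34455 + 0.0056659*I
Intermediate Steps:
j(a) = -4 + a**2 (j(a) = -4 + a*a = -4 + a**2)
v(d, G) = -6*(24 + G)/(-18 + d) (v(d, G) = -6*(G + 24)/(d - 18) = -6*(24 + G)/(-18 + d))
L(B) = -8 + sqrt(-4 + B + B**2) (L(B) = -8 + sqrt(B + (-4 + B**2)) = -8 + sqrt(-4 + B + B**2))
D(R) = -8 + sqrt(-4 + R + R**2)
n(q) = -6 + q/13 (n(q) = -6 + (1/13)*q = -6 + (1*(1/13))*q = -6 + q/13)
n(D(1))/v(8, 8) = (-6 + (-8 + sqrt(-4 + 1 + 1**2))/13)/((6*(-24 - 1*8)/(-18 + 8))) = (-6 + (-8 + sqrt(-4 + 1 + 1))/13)/((6*(-24 - 8)/(-10))) = (-6 + (-8 + sqrt(-2))/13)/((6*(-1/10)*(-32))) = (-6 + (-8 + I*sqrt(2))/13)/(96/5) = (-6 + (-8/13 + I*sqrt(2)/13))*(5/96) = (-86/13 + I*sqrt(2)/13)*(5/96) = -215/624 + 5*I*sqrt(2)/1248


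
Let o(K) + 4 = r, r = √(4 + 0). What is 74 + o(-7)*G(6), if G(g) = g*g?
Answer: 2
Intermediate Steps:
r = 2 (r = √4 = 2)
o(K) = -2 (o(K) = -4 + 2 = -2)
G(g) = g²
74 + o(-7)*G(6) = 74 - 2*6² = 74 - 2*36 = 74 - 72 = 2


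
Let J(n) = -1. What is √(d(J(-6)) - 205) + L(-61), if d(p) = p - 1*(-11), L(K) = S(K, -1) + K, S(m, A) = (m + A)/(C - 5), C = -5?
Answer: -274/5 + I*√195 ≈ -54.8 + 13.964*I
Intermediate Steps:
S(m, A) = -A/10 - m/10 (S(m, A) = (m + A)/(-5 - 5) = (A + m)/(-10) = (A + m)*(-⅒) = -A/10 - m/10)
L(K) = ⅒ + 9*K/10 (L(K) = (-⅒*(-1) - K/10) + K = (⅒ - K/10) + K = ⅒ + 9*K/10)
d(p) = 11 + p (d(p) = p + 11 = 11 + p)
√(d(J(-6)) - 205) + L(-61) = √((11 - 1) - 205) + (⅒ + (9/10)*(-61)) = √(10 - 205) + (⅒ - 549/10) = √(-195) - 274/5 = I*√195 - 274/5 = -274/5 + I*√195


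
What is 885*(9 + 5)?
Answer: 12390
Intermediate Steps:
885*(9 + 5) = 885*14 = 12390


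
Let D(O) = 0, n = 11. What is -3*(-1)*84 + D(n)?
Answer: 252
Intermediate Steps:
-3*(-1)*84 + D(n) = -3*(-1)*84 + 0 = 3*84 + 0 = 252 + 0 = 252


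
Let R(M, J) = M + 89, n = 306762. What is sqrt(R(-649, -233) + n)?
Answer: sqrt(306202) ≈ 553.36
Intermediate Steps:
R(M, J) = 89 + M
sqrt(R(-649, -233) + n) = sqrt((89 - 649) + 306762) = sqrt(-560 + 306762) = sqrt(306202)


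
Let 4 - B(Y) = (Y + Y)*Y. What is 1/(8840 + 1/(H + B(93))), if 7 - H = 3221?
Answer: 20508/181290719 ≈ 0.00011312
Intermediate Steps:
H = -3214 (H = 7 - 1*3221 = 7 - 3221 = -3214)
B(Y) = 4 - 2*Y**2 (B(Y) = 4 - (Y + Y)*Y = 4 - 2*Y*Y = 4 - 2*Y**2)
1/(8840 + 1/(H + B(93))) = 1/(8840 + 1/(-3214 + (4 - 2*93**2))) = 1/(8840 + 1/(-3214 + (4 - 2*8649))) = 1/(8840 + 1/(-3214 + (4 - 17298))) = 1/(8840 + 1/(-3214 - 17294)) = 1/(8840 + 1/(-20508)) = 1/(8840 - 1/20508) = 1/(181290719/20508) = 20508/181290719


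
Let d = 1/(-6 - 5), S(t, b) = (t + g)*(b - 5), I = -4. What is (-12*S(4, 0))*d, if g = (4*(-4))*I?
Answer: -4080/11 ≈ -370.91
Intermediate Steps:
g = 64 (g = (4*(-4))*(-4) = -16*(-4) = 64)
S(t, b) = (-5 + b)*(64 + t) (S(t, b) = (t + 64)*(b - 5) = (64 + t)*(-5 + b) = (-5 + b)*(64 + t))
d = -1/11 (d = 1/(-11) = -1/11 ≈ -0.090909)
(-12*S(4, 0))*d = -12*(-320 - 5*4 + 64*0 + 0*4)*(-1/11) = -12*(-320 - 20 + 0 + 0)*(-1/11) = -12*(-340)*(-1/11) = 4080*(-1/11) = -4080/11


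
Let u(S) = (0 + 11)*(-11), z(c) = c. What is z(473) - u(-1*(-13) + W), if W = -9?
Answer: 594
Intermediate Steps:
u(S) = -121 (u(S) = 11*(-11) = -121)
z(473) - u(-1*(-13) + W) = 473 - 1*(-121) = 473 + 121 = 594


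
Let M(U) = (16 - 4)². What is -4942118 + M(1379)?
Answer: -4941974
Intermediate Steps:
M(U) = 144 (M(U) = 12² = 144)
-4942118 + M(1379) = -4942118 + 144 = -4941974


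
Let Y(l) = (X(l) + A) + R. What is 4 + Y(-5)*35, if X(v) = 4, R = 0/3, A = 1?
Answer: 179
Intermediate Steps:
R = 0 (R = 0*(⅓) = 0)
Y(l) = 5 (Y(l) = (4 + 1) + 0 = 5 + 0 = 5)
4 + Y(-5)*35 = 4 + 5*35 = 4 + 175 = 179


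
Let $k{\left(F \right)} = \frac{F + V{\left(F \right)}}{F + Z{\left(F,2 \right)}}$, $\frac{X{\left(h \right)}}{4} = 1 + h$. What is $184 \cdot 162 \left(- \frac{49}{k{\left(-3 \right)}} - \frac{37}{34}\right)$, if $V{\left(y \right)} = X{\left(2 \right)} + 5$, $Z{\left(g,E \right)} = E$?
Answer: $\frac{1222128}{17} \approx 71890.0$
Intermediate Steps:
$X{\left(h \right)} = 4 + 4 h$ ($X{\left(h \right)} = 4 \left(1 + h\right) = 4 + 4 h$)
$V{\left(y \right)} = 17$ ($V{\left(y \right)} = \left(4 + 4 \cdot 2\right) + 5 = \left(4 + 8\right) + 5 = 12 + 5 = 17$)
$k{\left(F \right)} = \frac{17 + F}{2 + F}$ ($k{\left(F \right)} = \frac{F + 17}{F + 2} = \frac{17 + F}{2 + F}$)
$184 \cdot 162 \left(- \frac{49}{k{\left(-3 \right)}} - \frac{37}{34}\right) = 184 \cdot 162 \left(- \frac{49}{\frac{1}{2 - 3} \left(17 - 3\right)} - \frac{37}{34}\right) = 29808 \left(- \frac{49}{\frac{1}{-1} \cdot 14} - \frac{37}{34}\right) = 29808 \left(- \frac{49}{\left(-1\right) 14} - \frac{37}{34}\right) = 29808 \left(- \frac{49}{-14} - \frac{37}{34}\right) = 29808 \left(\left(-49\right) \left(- \frac{1}{14}\right) - \frac{37}{34}\right) = 29808 \left(\frac{7}{2} - \frac{37}{34}\right) = 29808 \cdot \frac{41}{17} = \frac{1222128}{17}$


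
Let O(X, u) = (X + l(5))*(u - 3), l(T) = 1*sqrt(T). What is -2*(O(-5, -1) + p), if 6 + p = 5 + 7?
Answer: -52 + 8*sqrt(5) ≈ -34.111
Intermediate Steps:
l(T) = sqrt(T)
O(X, u) = (-3 + u)*(X + sqrt(5)) (O(X, u) = (X + sqrt(5))*(u - 3) = (X + sqrt(5))*(-3 + u) = (-3 + u)*(X + sqrt(5)))
p = 6 (p = -6 + (5 + 7) = -6 + 12 = 6)
-2*(O(-5, -1) + p) = -2*((-3*(-5) - 3*sqrt(5) - 5*(-1) - sqrt(5)) + 6) = -2*((15 - 3*sqrt(5) + 5 - sqrt(5)) + 6) = -2*((20 - 4*sqrt(5)) + 6) = -2*(26 - 4*sqrt(5)) = -52 + 8*sqrt(5)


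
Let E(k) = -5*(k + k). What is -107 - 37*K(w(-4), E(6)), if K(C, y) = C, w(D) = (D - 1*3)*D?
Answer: -1143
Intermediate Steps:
E(k) = -10*k
w(D) = D*(-3 + D) (w(D) = (D - 3)*D = (-3 + D)*D = D*(-3 + D))
-107 - 37*K(w(-4), E(6)) = -107 - (-148)*(-3 - 4) = -107 - (-148)*(-7) = -107 - 37*28 = -107 - 1036 = -1143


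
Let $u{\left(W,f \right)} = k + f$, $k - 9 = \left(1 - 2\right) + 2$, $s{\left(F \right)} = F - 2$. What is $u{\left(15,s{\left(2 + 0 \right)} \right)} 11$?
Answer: $110$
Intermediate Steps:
$s{\left(F \right)} = -2 + F$
$k = 10$ ($k = 9 + \left(\left(1 - 2\right) + 2\right) = 9 + \left(-1 + 2\right) = 9 + 1 = 10$)
$u{\left(W,f \right)} = 10 + f$
$u{\left(15,s{\left(2 + 0 \right)} \right)} 11 = \left(10 + \left(-2 + \left(2 + 0\right)\right)\right) 11 = \left(10 + \left(-2 + 2\right)\right) 11 = \left(10 + 0\right) 11 = 10 \cdot 11 = 110$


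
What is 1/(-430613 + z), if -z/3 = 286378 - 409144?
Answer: -1/62315 ≈ -1.6048e-5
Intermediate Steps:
z = 368298 (z = -3*(286378 - 409144) = -3*(-122766) = 368298)
1/(-430613 + z) = 1/(-430613 + 368298) = 1/(-62315) = -1/62315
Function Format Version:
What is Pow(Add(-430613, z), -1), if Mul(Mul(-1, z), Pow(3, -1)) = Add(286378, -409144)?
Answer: Rational(-1, 62315) ≈ -1.6048e-5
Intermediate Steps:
z = 368298 (z = Mul(-3, Add(286378, -409144)) = Mul(-3, -122766) = 368298)
Pow(Add(-430613, z), -1) = Pow(Add(-430613, 368298), -1) = Pow(-62315, -1) = Rational(-1, 62315)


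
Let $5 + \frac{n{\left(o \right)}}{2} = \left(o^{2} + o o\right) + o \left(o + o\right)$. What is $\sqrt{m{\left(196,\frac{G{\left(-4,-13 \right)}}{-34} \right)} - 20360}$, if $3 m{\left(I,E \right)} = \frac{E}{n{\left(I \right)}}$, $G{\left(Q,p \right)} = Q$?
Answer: $\frac{i \sqrt{1250357290992580551}}{7836609} \approx 142.69 i$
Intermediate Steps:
$n{\left(o \right)} = -10 + 8 o^{2}$ ($n{\left(o \right)} = -10 + 2 \left(\left(o^{2} + o o\right) + o \left(o + o\right)\right) = -10 + 2 \left(\left(o^{2} + o^{2}\right) + o 2 o\right) = -10 + 2 \left(2 o^{2} + 2 o^{2}\right) = -10 + 2 \cdot 4 o^{2} = -10 + 8 o^{2}$)
$m{\left(I,E \right)} = \frac{E}{3 \left(-10 + 8 I^{2}\right)}$ ($m{\left(I,E \right)} = \frac{E \frac{1}{-10 + 8 I^{2}}}{3} = \frac{E}{3 \left(-10 + 8 I^{2}\right)}$)
$\sqrt{m{\left(196,\frac{G{\left(-4,-13 \right)}}{-34} \right)} - 20360} = \sqrt{\frac{\left(-4\right) \frac{1}{-34}}{6 \left(-5 + 4 \cdot 196^{2}\right)} - 20360} = \sqrt{\frac{\left(-4\right) \left(- \frac{1}{34}\right)}{6 \left(-5 + 4 \cdot 38416\right)} - 20360} = \sqrt{\frac{1}{6} \cdot \frac{2}{17} \frac{1}{-5 + 153664} - 20360} = \sqrt{\frac{1}{6} \cdot \frac{2}{17} \cdot \frac{1}{153659} - 20360} = \sqrt{\frac{1}{7836609} - 20360} = \sqrt{- \frac{159553359239}{7836609}} = \frac{i \sqrt{1250357290992580551}}{7836609}$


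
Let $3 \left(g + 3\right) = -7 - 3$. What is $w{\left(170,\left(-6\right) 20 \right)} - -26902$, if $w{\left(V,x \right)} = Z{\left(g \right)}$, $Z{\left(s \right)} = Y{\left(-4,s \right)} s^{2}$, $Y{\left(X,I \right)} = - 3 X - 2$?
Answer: $\frac{245728}{9} \approx 27303.0$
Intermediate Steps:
$Y{\left(X,I \right)} = -2 - 3 X$
$g = - \frac{19}{3}$ ($g = -3 + \frac{-7 - 3}{3} = -3 + \frac{1}{3} \left(-10\right) = -3 - \frac{10}{3} = - \frac{19}{3} \approx -6.3333$)
$Z{\left(s \right)} = 10 s^{2}$ ($Z{\left(s \right)} = \left(-2 - -12\right) s^{2} = \left(-2 + 12\right) s^{2} = 10 s^{2}$)
$w{\left(V,x \right)} = \frac{3610}{9}$ ($w{\left(V,x \right)} = 10 \left(- \frac{19}{3}\right)^{2} = 10 \cdot \frac{361}{9} = \frac{3610}{9}$)
$w{\left(170,\left(-6\right) 20 \right)} - -26902 = \frac{3610}{9} - -26902 = \frac{3610}{9} + 26902 = \frac{245728}{9}$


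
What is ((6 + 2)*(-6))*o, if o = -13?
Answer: 624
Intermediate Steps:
((6 + 2)*(-6))*o = ((6 + 2)*(-6))*(-13) = (8*(-6))*(-13) = -48*(-13) = 624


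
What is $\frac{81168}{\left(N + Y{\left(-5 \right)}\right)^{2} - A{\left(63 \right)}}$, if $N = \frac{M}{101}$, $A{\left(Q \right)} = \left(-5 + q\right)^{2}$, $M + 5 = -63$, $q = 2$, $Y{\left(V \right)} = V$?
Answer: $\frac{34499782}{9855} \approx 3500.7$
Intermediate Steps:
$M = -68$ ($M = -5 - 63 = -68$)
$A{\left(Q \right)} = 9$ ($A{\left(Q \right)} = \left(-5 + 2\right)^{2} = \left(-3\right)^{2} = 9$)
$N = - \frac{68}{101} \approx -0.67327$
$\frac{81168}{\left(N + Y{\left(-5 \right)}\right)^{2} - A{\left(63 \right)}} = \frac{81168}{\left(- \frac{68}{101} - 5\right)^{2} - 9} = \frac{81168}{\left(- \frac{573}{101}\right)^{2} - 9} = \frac{81168}{\frac{328329}{10201} - 9} = \frac{81168}{\frac{236520}{10201}} = 81168 \cdot \frac{10201}{236520} = \frac{34499782}{9855}$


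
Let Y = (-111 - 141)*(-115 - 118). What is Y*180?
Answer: 10568880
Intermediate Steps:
Y = 58716 (Y = -252*(-233) = 58716)
Y*180 = 58716*180 = 10568880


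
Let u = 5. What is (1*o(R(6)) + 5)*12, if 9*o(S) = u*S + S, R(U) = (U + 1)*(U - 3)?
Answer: 228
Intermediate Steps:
R(U) = (1 + U)*(-3 + U)
o(S) = 2*S/3 (o(S) = (5*S + S)/9 = (6*S)/9 = 2*S/3)
(1*o(R(6)) + 5)*12 = (1*(2*(-3 + 6² - 2*6)/3) + 5)*12 = (1*(2*(-3 + 36 - 12)/3) + 5)*12 = (1*((⅔)*21) + 5)*12 = (1*14 + 5)*12 = (14 + 5)*12 = 19*12 = 228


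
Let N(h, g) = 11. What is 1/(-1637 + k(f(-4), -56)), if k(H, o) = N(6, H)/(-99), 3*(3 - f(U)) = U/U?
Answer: -9/14734 ≈ -0.00061083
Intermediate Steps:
f(U) = 8/3 (f(U) = 3 - U/(3*U) = 3 - 1/3*1 = 3 - 1/3 = 8/3)
k(H, o) = -1/9 (k(H, o) = 11/(-99) = 11*(-1/99) = -1/9)
1/(-1637 + k(f(-4), -56)) = 1/(-1637 - 1/9) = 1/(-14734/9) = -9/14734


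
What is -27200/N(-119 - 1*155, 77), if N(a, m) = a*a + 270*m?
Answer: -13600/47933 ≈ -0.28373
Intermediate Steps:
N(a, m) = a**2 + 270*m
-27200/N(-119 - 1*155, 77) = -27200/((-119 - 1*155)**2 + 270*77) = -27200/((-119 - 155)**2 + 20790) = -27200/((-274)**2 + 20790) = -27200/(75076 + 20790) = -27200/95866 = -27200*1/95866 = -13600/47933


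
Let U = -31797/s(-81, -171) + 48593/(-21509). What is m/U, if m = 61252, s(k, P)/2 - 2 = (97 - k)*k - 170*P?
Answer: -38612389306544/2108085317 ≈ -18316.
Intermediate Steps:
s(k, P) = 4 - 340*P + 2*k*(97 - k) (s(k, P) = 4 + 2*((97 - k)*k - 170*P) = 4 + 2*(k*(97 - k) - 170*P) = 4 + 2*(-170*P + k*(97 - k)) = 4 + (-340*P + 2*k*(97 - k)) = 4 - 340*P + 2*k*(97 - k))
U = -2108085317/630385772 (U = -31797/(4 - 340*(-171) - 2*(-81)² + 194*(-81)) + 48593/(-21509) = -31797/(4 + 58140 - 2*6561 - 15714) + 48593*(-1/21509) = -31797/(4 + 58140 - 13122 - 15714) - 48593/21509 = -31797/29308 - 48593/21509 = -2108085317/630385772 ≈ -3.3441)
m/U = 61252/(-2108085317/630385772) = 61252*(-630385772/2108085317) = -38612389306544/2108085317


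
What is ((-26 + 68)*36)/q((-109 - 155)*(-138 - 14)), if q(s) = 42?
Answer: 36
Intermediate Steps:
((-26 + 68)*36)/q((-109 - 155)*(-138 - 14)) = ((-26 + 68)*36)/42 = (42*36)*(1/42) = 1512*(1/42) = 36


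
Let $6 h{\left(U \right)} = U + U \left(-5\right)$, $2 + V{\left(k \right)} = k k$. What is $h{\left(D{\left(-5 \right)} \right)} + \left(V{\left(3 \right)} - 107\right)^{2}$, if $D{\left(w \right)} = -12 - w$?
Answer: $\frac{30014}{3} \approx 10005.0$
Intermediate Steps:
$V{\left(k \right)} = -2 + k^{2}$ ($V{\left(k \right)} = -2 + k k = -2 + k^{2}$)
$h{\left(U \right)} = - \frac{2 U}{3}$ ($h{\left(U \right)} = \frac{U + U \left(-5\right)}{6} = \frac{U - 5 U}{6} = \frac{\left(-4\right) U}{6} = - \frac{2 U}{3}$)
$h{\left(D{\left(-5 \right)} \right)} + \left(V{\left(3 \right)} - 107\right)^{2} = - \frac{2 \left(-12 - -5\right)}{3} + \left(\left(-2 + 3^{2}\right) - 107\right)^{2} = - \frac{2 \left(-12 + 5\right)}{3} + \left(\left(-2 + 9\right) - 107\right)^{2} = \left(- \frac{2}{3}\right) \left(-7\right) + \left(7 - 107\right)^{2} = \frac{14}{3} + \left(-100\right)^{2} = \frac{14}{3} + 10000 = \frac{30014}{3}$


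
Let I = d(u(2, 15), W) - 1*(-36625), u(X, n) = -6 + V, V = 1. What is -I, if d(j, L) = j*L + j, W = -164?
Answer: -37440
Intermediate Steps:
u(X, n) = -5 (u(X, n) = -6 + 1 = -5)
d(j, L) = j + L*j (d(j, L) = L*j + j = j + L*j)
I = 37440 (I = -5*(1 - 164) - 1*(-36625) = -5*(-163) + 36625 = 815 + 36625 = 37440)
-I = -1*37440 = -37440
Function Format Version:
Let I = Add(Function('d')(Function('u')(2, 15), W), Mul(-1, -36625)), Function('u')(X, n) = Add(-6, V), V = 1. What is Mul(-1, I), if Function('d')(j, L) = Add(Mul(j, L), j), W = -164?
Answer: -37440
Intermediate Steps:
Function('u')(X, n) = -5 (Function('u')(X, n) = Add(-6, 1) = -5)
Function('d')(j, L) = Add(j, Mul(L, j)) (Function('d')(j, L) = Add(Mul(L, j), j) = Add(j, Mul(L, j)))
I = 37440 (I = Add(Mul(-5, Add(1, -164)), Mul(-1, -36625)) = Add(Mul(-5, -163), 36625) = Add(815, 36625) = 37440)
Mul(-1, I) = Mul(-1, 37440) = -37440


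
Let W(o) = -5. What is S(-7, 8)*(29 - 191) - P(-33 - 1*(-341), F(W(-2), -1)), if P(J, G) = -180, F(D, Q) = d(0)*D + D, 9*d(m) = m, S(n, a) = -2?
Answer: 504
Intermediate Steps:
d(m) = m/9
F(D, Q) = D (F(D, Q) = ((1/9)*0)*D + D = 0*D + D = 0 + D = D)
S(-7, 8)*(29 - 191) - P(-33 - 1*(-341), F(W(-2), -1)) = -2*(29 - 191) - 1*(-180) = -2*(-162) + 180 = 324 + 180 = 504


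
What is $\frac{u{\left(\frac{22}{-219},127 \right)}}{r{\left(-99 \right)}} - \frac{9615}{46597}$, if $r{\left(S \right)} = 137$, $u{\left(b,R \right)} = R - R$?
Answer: $- \frac{9615}{46597} \approx -0.20634$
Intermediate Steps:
$u{\left(b,R \right)} = 0$
$\frac{u{\left(\frac{22}{-219},127 \right)}}{r{\left(-99 \right)}} - \frac{9615}{46597} = \frac{0}{137} - \frac{9615}{46597} = 0 \cdot \frac{1}{137} - \frac{9615}{46597} = 0 - \frac{9615}{46597} = - \frac{9615}{46597}$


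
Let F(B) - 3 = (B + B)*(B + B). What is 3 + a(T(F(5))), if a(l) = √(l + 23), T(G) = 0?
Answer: 3 + √23 ≈ 7.7958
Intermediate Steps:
F(B) = 3 + 4*B² (F(B) = 3 + (B + B)*(B + B) = 3 + (2*B)*(2*B) = 3 + 4*B²)
a(l) = √(23 + l)
3 + a(T(F(5))) = 3 + √(23 + 0) = 3 + √23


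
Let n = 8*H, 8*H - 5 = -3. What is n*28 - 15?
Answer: 41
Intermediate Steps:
H = ¼ (H = 5/8 + (⅛)*(-3) = 5/8 - 3/8 = ¼ ≈ 0.25000)
n = 2 (n = 8*(¼) = 2)
n*28 - 15 = 2*28 - 15 = 56 - 15 = 41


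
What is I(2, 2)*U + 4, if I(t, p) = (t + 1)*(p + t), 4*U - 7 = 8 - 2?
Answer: 43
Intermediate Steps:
U = 13/4 (U = 7/4 + (8 - 2)/4 = 7/4 + (¼)*6 = 7/4 + 3/2 = 13/4 ≈ 3.2500)
I(t, p) = (1 + t)*(p + t)
I(2, 2)*U + 4 = (2 + 2 + 2² + 2*2)*(13/4) + 4 = (2 + 2 + 4 + 4)*(13/4) + 4 = 12*(13/4) + 4 = 39 + 4 = 43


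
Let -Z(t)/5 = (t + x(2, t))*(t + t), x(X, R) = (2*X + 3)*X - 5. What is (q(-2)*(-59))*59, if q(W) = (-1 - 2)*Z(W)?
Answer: 1462020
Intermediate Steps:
x(X, R) = -5 + X*(3 + 2*X) (x(X, R) = (3 + 2*X)*X - 5 = X*(3 + 2*X) - 5 = -5 + X*(3 + 2*X))
Z(t) = -10*t*(9 + t) (Z(t) = -5*(t + (-5 + 2*2**2 + 3*2))*(t + t) = -5*(t + (-5 + 2*4 + 6))*2*t = -5*(t + (-5 + 8 + 6))*2*t = -5*(t + 9)*2*t = -5*(9 + t)*2*t = -10*t*(9 + t))
q(W) = 30*W*(9 + W) (q(W) = (-1 - 2)*(-10*W*(9 + W)) = -(-30)*W*(9 + W) = 30*W*(9 + W))
(q(-2)*(-59))*59 = ((30*(-2)*(9 - 2))*(-59))*59 = ((30*(-2)*7)*(-59))*59 = -420*(-59)*59 = 24780*59 = 1462020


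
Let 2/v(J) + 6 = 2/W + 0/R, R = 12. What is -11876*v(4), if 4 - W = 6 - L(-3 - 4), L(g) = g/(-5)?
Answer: 17814/7 ≈ 2544.9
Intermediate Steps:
L(g) = -g/5 (L(g) = g*(-⅕) = -g/5)
W = -⅗ (W = 4 - (6 - (-1)*(-3 - 4)/5) = 4 - (6 - (-1)*(-7)/5) = 4 - (6 - 1*7/5) = 4 - (6 - 7/5) = 4 - 1*23/5 = 4 - 23/5 = -⅗ ≈ -0.60000)
v(J) = -3/14 (v(J) = 2/(-6 + (2/(-⅗) + 0/12)) = 2/(-6 + (2*(-5/3) + 0*(1/12))) = 2/(-6 + (-10/3 + 0)) = 2/(-6 - 10/3) = 2/(-28/3) = 2*(-3/28) = -3/14)
-11876*v(4) = -11876*(-3/14) = 17814/7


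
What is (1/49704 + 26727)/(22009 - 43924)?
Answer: -1328438809/1089263160 ≈ -1.2196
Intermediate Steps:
(1/49704 + 26727)/(22009 - 43924) = (1/49704 + 26727)/(-21915) = (1328438809/49704)*(-1/21915) = -1328438809/1089263160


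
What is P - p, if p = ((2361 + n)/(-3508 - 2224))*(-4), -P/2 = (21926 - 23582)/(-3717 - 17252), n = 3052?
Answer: -118251293/30048577 ≈ -3.9353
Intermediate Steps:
P = -3312/20969 (P = -2*(21926 - 23582)/(-3717 - 17252) = -(-3312)/(-20969) = -(-3312)*(-1)/20969 = -2*1656/20969 = -3312/20969 ≈ -0.15795)
p = 5413/1433 (p = ((2361 + 3052)/(-3508 - 2224))*(-4) = (5413/(-5732))*(-4) = (5413*(-1/5732))*(-4) = -5413/5732*(-4) = 5413/1433 ≈ 3.7774)
P - p = -3312/20969 - 1*5413/1433 = -3312/20969 - 5413/1433 = -118251293/30048577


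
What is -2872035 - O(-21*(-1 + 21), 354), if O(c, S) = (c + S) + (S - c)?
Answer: -2872743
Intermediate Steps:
O(c, S) = 2*S (O(c, S) = (S + c) + (S - c) = 2*S)
-2872035 - O(-21*(-1 + 21), 354) = -2872035 - 2*354 = -2872035 - 1*708 = -2872035 - 708 = -2872743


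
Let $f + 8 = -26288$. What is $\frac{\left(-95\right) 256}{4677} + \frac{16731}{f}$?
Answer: $- \frac{717769607}{122986392} \approx -5.8362$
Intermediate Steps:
$f = -26296$ ($f = -8 - 26288 = -26296$)
$\frac{\left(-95\right) 256}{4677} + \frac{16731}{f} = \frac{\left(-95\right) 256}{4677} + \frac{16731}{-26296} = \left(-24320\right) \frac{1}{4677} + 16731 \left(- \frac{1}{26296}\right) = - \frac{24320}{4677} - \frac{16731}{26296} = - \frac{717769607}{122986392}$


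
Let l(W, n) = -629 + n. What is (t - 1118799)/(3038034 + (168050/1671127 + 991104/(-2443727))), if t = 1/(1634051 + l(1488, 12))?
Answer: -678458236016137990293335/1842313929188150807440032 ≈ -0.36826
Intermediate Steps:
t = 1/1633434 (t = 1/(1634051 + (-629 + 12)) = 1/(1634051 - 617) = 1/1633434 ≈ 6.1221e-7)
(t - 1118799)/(3038034 + (168050/1671127 + 991104/(-2443727))) = (1/1633434 - 1118799)/(3038034 + (168050/1671127 + 991104/(-2443727))) = -1827484325765/(1633434*(3038034 + (168050*(1/1671127) + 991104*(-1/2443727)))) = -1827484325765/(1633434*(3038034 + (168050/1671127 - 991104/2443727))) = -1827484325765/(1633434*(3038034 - 1245592331858/4083778170329)) = -1827484325765/(1633434*12406655684324961328/4083778170329) = -1827484325765/1633434*4083778170329/12406655684324961328 = -678458236016137990293335/1842313929188150807440032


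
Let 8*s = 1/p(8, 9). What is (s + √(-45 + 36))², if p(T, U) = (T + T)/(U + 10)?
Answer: -147095/16384 + 57*I/64 ≈ -8.978 + 0.89063*I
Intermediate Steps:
p(T, U) = 2*T/(10 + U) (p(T, U) = (2*T)/(10 + U) = 2*T/(10 + U))
s = 19/128 (s = 1/(8*((2*8/(10 + 9)))) = 1/(8*((2*8/19))) = 1/(8*((2*8*(1/19)))) = 1/(8*(16/19)) = (⅛)*(19/16) = 19/128 ≈ 0.14844)
(s + √(-45 + 36))² = (19/128 + √(-45 + 36))² = (19/128 + √(-9))² = (19/128 + 3*I)²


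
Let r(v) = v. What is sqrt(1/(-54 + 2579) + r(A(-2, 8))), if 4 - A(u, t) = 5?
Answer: 2*I*sqrt(63731)/505 ≈ 0.9998*I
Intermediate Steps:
A(u, t) = -1 (A(u, t) = 4 - 1*5 = 4 - 5 = -1)
sqrt(1/(-54 + 2579) + r(A(-2, 8))) = sqrt(1/(-54 + 2579) - 1) = sqrt(1/2525 - 1) = sqrt(-2524/2525) = 2*I*sqrt(63731)/505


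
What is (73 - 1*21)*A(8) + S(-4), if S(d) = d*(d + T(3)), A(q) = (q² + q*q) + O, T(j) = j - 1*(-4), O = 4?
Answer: 6852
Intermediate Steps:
T(j) = 4 + j (T(j) = j + 4 = 4 + j)
A(q) = 4 + 2*q² (A(q) = (q² + q*q) + 4 = (q² + q²) + 4 = 2*q² + 4 = 4 + 2*q²)
S(d) = d*(7 + d) (S(d) = d*(d + (4 + 3)) = d*(d + 7) = d*(7 + d))
(73 - 1*21)*A(8) + S(-4) = (73 - 1*21)*(4 + 2*8²) - 4*(7 - 4) = (73 - 21)*(4 + 2*64) - 4*3 = 52*(4 + 128) - 12 = 52*132 - 12 = 6864 - 12 = 6852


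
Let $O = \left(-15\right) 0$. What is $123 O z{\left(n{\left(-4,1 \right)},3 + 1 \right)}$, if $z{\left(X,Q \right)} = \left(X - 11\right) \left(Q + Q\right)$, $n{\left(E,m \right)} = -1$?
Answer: $0$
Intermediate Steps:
$z{\left(X,Q \right)} = 2 Q \left(-11 + X\right)$ ($z{\left(X,Q \right)} = \left(-11 + X\right) 2 Q = 2 Q \left(-11 + X\right)$)
$O = 0$
$123 O z{\left(n{\left(-4,1 \right)},3 + 1 \right)} = 123 \cdot 0 \cdot 2 \left(3 + 1\right) \left(-11 - 1\right) = 0 \cdot 2 \cdot 4 \left(-12\right) = 0 \left(-96\right) = 0$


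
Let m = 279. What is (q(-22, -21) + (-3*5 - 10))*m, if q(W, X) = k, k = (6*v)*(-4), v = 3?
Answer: -27063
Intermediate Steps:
k = -72 (k = (6*3)*(-4) = 18*(-4) = -72)
q(W, X) = -72
(q(-22, -21) + (-3*5 - 10))*m = (-72 + (-3*5 - 10))*279 = (-72 + (-15 - 10))*279 = (-72 - 25)*279 = -97*279 = -27063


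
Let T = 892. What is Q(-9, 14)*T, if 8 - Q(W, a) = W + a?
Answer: 2676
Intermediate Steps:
Q(W, a) = 8 - W - a (Q(W, a) = 8 - (W + a) = 8 + (-W - a) = 8 - W - a)
Q(-9, 14)*T = (8 - 1*(-9) - 1*14)*892 = (8 + 9 - 14)*892 = 3*892 = 2676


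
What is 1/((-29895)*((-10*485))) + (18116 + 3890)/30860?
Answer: 79766661884/111860363625 ≈ 0.71309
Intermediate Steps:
1/((-29895)*((-10*485))) + (18116 + 3890)/30860 = -1/29895/(-4850) + 22006*(1/30860) = -1/29895*(-1/4850) + 11003/15430 = 1/144990750 + 11003/15430 = 79766661884/111860363625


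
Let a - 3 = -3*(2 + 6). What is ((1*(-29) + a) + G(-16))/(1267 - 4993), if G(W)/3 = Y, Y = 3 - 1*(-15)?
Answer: -2/1863 ≈ -0.0010735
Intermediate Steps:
Y = 18 (Y = 3 + 15 = 18)
G(W) = 54 (G(W) = 3*18 = 54)
a = -21 (a = 3 - 3*(2 + 6) = 3 - 3*8 = 3 - 24 = -21)
((1*(-29) + a) + G(-16))/(1267 - 4993) = ((1*(-29) - 21) + 54)/(1267 - 4993) = ((-29 - 21) + 54)/(-3726) = (-50 + 54)*(-1/3726) = 4*(-1/3726) = -2/1863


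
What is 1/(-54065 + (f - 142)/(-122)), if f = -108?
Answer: -61/3297840 ≈ -1.8497e-5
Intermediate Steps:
1/(-54065 + (f - 142)/(-122)) = 1/(-54065 + (-108 - 142)/(-122)) = 1/(-54065 - 250*(-1/122)) = 1/(-54065 + 125/61) = 1/(-3297840/61) = -61/3297840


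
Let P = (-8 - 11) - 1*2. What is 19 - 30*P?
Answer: 649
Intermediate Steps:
P = -21 (P = -19 - 2 = -21)
19 - 30*P = 19 - 30*(-21) = 19 + 630 = 649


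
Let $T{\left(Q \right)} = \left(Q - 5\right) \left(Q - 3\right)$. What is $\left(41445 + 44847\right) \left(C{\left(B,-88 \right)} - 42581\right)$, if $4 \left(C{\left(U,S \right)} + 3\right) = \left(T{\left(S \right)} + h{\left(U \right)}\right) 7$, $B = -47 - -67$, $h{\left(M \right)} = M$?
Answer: $-2393632215$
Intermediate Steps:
$T{\left(Q \right)} = \left(-5 + Q\right) \left(-3 + Q\right)$
$B = 20$ ($B = -47 + 67 = 20$)
$C{\left(U,S \right)} = \frac{93}{4} - 14 S + \frac{7 U}{4} + \frac{7 S^{2}}{4}$ ($C{\left(U,S \right)} = -3 + \frac{\left(\left(15 + S^{2} - 8 S\right) + U\right) 7}{4} = -3 + \frac{\left(15 + U + S^{2} - 8 S\right) 7}{4} = -3 + \frac{105 - 56 S + 7 U + 7 S^{2}}{4} = -3 + \left(\frac{105}{4} - 14 S + \frac{7 U}{4} + \frac{7 S^{2}}{4}\right) = \frac{93}{4} - 14 S + \frac{7 U}{4} + \frac{7 S^{2}}{4}$)
$\left(41445 + 44847\right) \left(C{\left(B,-88 \right)} - 42581\right) = \left(41445 + 44847\right) \left(\left(\frac{93}{4} - -1232 + \frac{7}{4} \cdot 20 + \frac{7 \left(-88\right)^{2}}{4}\right) - 42581\right) = 86292 \left(\left(\frac{93}{4} + 1232 + 35 + \frac{7}{4} \cdot 7744\right) - 42581\right) = 86292 \left(\left(\frac{93}{4} + 1232 + 35 + 13552\right) - 42581\right) = 86292 \left(\frac{59369}{4} - 42581\right) = 86292 \left(- \frac{110955}{4}\right) = -2393632215$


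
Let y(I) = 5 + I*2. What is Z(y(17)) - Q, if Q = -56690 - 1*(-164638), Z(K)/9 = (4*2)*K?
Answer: -105140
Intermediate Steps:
y(I) = 5 + 2*I
Z(K) = 72*K (Z(K) = 9*((4*2)*K) = 9*(8*K) = 72*K)
Q = 107948 (Q = -56690 + 164638 = 107948)
Z(y(17)) - Q = 72*(5 + 2*17) - 1*107948 = 72*(5 + 34) - 107948 = 72*39 - 107948 = 2808 - 107948 = -105140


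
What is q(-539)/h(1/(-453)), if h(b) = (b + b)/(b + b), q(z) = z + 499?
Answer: -40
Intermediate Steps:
q(z) = 499 + z
h(b) = 1 (h(b) = (2*b)/((2*b)) = (2*b)*(1/(2*b)) = 1)
q(-539)/h(1/(-453)) = (499 - 539)/1 = -40*1 = -40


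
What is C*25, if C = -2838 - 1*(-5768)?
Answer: 73250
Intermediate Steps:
C = 2930 (C = -2838 + 5768 = 2930)
C*25 = 2930*25 = 73250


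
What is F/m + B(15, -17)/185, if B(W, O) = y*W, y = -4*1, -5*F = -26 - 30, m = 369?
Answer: -20068/68265 ≈ -0.29397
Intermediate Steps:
F = 56/5 (F = -(-26 - 30)/5 = -1/5*(-56) = 56/5 ≈ 11.200)
y = -4
B(W, O) = -4*W
F/m + B(15, -17)/185 = (56/5)/369 - 4*15/185 = (56/5)*(1/369) - 60*1/185 = 56/1845 - 12/37 = -20068/68265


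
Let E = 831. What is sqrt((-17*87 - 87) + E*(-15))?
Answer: 3*I*sqrt(1559) ≈ 118.45*I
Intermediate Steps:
sqrt((-17*87 - 87) + E*(-15)) = sqrt((-17*87 - 87) + 831*(-15)) = sqrt((-1479 - 87) - 12465) = sqrt(-1566 - 12465) = sqrt(-14031) = 3*I*sqrt(1559)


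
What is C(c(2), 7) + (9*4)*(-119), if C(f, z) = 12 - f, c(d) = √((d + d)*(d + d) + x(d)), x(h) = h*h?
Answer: -4272 - 2*√5 ≈ -4276.5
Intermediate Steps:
x(h) = h²
c(d) = √5*√(d²) (c(d) = √((d + d)*(d + d) + d²) = √((2*d)*(2*d) + d²) = √(4*d² + d²) = √(5*d²) = √5*√(d²))
C(c(2), 7) + (9*4)*(-119) = (12 - √5*√(2²)) + (9*4)*(-119) = (12 - √5*√4) + 36*(-119) = (12 - √5*2) - 4284 = (12 - 2*√5) - 4284 = -4272 - 2*√5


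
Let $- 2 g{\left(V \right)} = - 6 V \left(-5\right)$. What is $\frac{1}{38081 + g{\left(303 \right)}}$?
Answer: $\frac{1}{33536} \approx 2.9819 \cdot 10^{-5}$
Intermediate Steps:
$g{\left(V \right)} = - 15 V$ ($g{\left(V \right)} = - \frac{- 6 V \left(-5\right)}{2} = - \frac{30 V}{2} = - 15 V$)
$\frac{1}{38081 + g{\left(303 \right)}} = \frac{1}{38081 - 4545} = \frac{1}{33536}$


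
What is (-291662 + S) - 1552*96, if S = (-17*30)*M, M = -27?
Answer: -426884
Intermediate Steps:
S = 13770 (S = -17*30*(-27) = -510*(-27) = 13770)
(-291662 + S) - 1552*96 = (-291662 + 13770) - 1552*96 = -277892 - 148992 = -426884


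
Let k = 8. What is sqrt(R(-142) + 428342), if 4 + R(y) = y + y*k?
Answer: 2*sqrt(106765) ≈ 653.50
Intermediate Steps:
R(y) = -4 + 9*y (R(y) = -4 + (y + y*8) = -4 + (y + 8*y) = -4 + 9*y)
sqrt(R(-142) + 428342) = sqrt((-4 + 9*(-142)) + 428342) = sqrt((-4 - 1278) + 428342) = sqrt(-1282 + 428342) = sqrt(427060) = 2*sqrt(106765)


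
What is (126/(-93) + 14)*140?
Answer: 54880/31 ≈ 1770.3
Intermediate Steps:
(126/(-93) + 14)*140 = (126*(-1/93) + 14)*140 = (-42/31 + 14)*140 = (392/31)*140 = 54880/31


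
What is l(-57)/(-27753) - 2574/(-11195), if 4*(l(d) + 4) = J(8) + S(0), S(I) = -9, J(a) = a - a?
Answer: 286024763/1242779340 ≈ 0.23015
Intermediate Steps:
J(a) = 0
l(d) = -25/4 (l(d) = -4 + (0 - 9)/4 = -4 + (¼)*(-9) = -4 - 9/4 = -25/4)
l(-57)/(-27753) - 2574/(-11195) = -25/4/(-27753) - 2574/(-11195) = -25/4*(-1/27753) - 2574*(-1/11195) = 25/111012 + 2574/11195 = 286024763/1242779340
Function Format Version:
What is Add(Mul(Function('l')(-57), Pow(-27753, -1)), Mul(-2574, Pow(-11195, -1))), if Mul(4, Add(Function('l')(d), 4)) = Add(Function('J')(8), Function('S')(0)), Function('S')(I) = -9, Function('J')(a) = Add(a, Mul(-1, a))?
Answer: Rational(286024763, 1242779340) ≈ 0.23015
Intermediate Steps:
Function('J')(a) = 0
Function('l')(d) = Rational(-25, 4) (Function('l')(d) = Add(-4, Mul(Rational(1, 4), Add(0, -9))) = Add(-4, Mul(Rational(1, 4), -9)) = Add(-4, Rational(-9, 4)) = Rational(-25, 4))
Add(Mul(Function('l')(-57), Pow(-27753, -1)), Mul(-2574, Pow(-11195, -1))) = Add(Mul(Rational(-25, 4), Pow(-27753, -1)), Mul(-2574, Pow(-11195, -1))) = Add(Mul(Rational(-25, 4), Rational(-1, 27753)), Mul(-2574, Rational(-1, 11195))) = Add(Rational(25, 111012), Rational(2574, 11195)) = Rational(286024763, 1242779340)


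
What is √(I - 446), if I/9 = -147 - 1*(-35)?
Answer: I*√1454 ≈ 38.131*I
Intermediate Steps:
I = -1008 (I = 9*(-147 - 1*(-35)) = 9*(-147 + 35) = 9*(-112) = -1008)
√(I - 446) = √(-1008 - 446) = √(-1454) = I*√1454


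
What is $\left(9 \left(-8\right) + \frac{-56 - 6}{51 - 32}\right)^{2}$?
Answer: $\frac{2044900}{361} \approx 5664.5$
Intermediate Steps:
$\left(9 \left(-8\right) + \frac{-56 - 6}{51 - 32}\right)^{2} = \left(-72 - \frac{62}{19}\right)^{2} = \left(- \frac{1430}{19}\right)^{2} = \frac{2044900}{361}$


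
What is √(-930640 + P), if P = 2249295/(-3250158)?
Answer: I*√1092316455675181730/1083386 ≈ 964.7*I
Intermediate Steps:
P = -749765/1083386 (P = 2249295*(-1/3250158) = -749765/1083386 ≈ -0.69206)
√(-930640 + P) = √(-930640 - 749765/1083386) = √(-1008243096805/1083386) = I*√1092316455675181730/1083386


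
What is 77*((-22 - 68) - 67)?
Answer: -12089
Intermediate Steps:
77*((-22 - 68) - 67) = 77*(-90 - 67) = 77*(-157) = -12089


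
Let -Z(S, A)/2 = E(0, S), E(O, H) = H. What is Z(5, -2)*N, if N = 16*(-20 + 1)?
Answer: 3040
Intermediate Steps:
Z(S, A) = -2*S
N = -304 (N = 16*(-19) = -304)
Z(5, -2)*N = -2*5*(-304) = -10*(-304) = 3040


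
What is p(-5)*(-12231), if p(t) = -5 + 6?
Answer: -12231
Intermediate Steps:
p(t) = 1
p(-5)*(-12231) = 1*(-12231) = -12231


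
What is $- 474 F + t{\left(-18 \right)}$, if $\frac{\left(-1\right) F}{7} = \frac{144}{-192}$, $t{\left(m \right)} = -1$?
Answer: $- \frac{4979}{2} \approx -2489.5$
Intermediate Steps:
$F = \frac{21}{4}$ ($F = - 7 \frac{144}{-192} = - 7 \cdot 144 \left(- \frac{1}{192}\right) = \left(-7\right) \left(- \frac{3}{4}\right) = \frac{21}{4} \approx 5.25$)
$- 474 F + t{\left(-18 \right)} = \left(-474\right) \frac{21}{4} - 1 = - \frac{4977}{2} - 1 = - \frac{4979}{2}$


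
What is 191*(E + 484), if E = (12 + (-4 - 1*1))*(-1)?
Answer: 91107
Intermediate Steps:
E = -7 (E = (12 + (-4 - 1))*(-1) = (12 - 5)*(-1) = 7*(-1) = -7)
191*(E + 484) = 191*(-7 + 484) = 191*477 = 91107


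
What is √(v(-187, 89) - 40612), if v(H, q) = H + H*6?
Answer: I*√41921 ≈ 204.75*I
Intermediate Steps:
v(H, q) = 7*H (v(H, q) = H + 6*H = 7*H)
√(v(-187, 89) - 40612) = √(7*(-187) - 40612) = √(-1309 - 40612) = √(-41921) = I*√41921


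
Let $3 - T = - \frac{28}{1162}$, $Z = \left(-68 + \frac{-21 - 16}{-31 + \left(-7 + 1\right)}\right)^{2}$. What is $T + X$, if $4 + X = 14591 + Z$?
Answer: $\frac{1583559}{83} \approx 19079.0$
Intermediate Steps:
$Z = 4489$ ($Z = \left(-68 - \frac{37}{-31 - 6}\right)^{2} = \left(-68 - \frac{37}{-37}\right)^{2} = \left(-68 - -1\right)^{2} = \left(-68 + 1\right)^{2} = \left(-67\right)^{2} = 4489$)
$T = \frac{251}{83}$ ($T = 3 - - \frac{28}{1162} = 3 - \left(-28\right) \frac{1}{1162} = 3 - - \frac{2}{83} = 3 + \frac{2}{83} = \frac{251}{83} \approx 3.0241$)
$X = 19076$ ($X = -4 + \left(14591 + 4489\right) = -4 + 19080 = 19076$)
$T + X = \frac{251}{83} + 19076 = \frac{1583559}{83}$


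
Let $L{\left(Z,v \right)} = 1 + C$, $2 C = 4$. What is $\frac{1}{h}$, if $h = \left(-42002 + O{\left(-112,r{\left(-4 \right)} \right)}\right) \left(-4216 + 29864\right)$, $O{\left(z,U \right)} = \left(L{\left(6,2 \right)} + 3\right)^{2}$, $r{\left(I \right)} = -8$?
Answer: $- \frac{1}{1076343968} \approx -9.2907 \cdot 10^{-10}$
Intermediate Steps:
$C = 2$ ($C = \frac{1}{2} \cdot 4 = 2$)
$L{\left(Z,v \right)} = 3$ ($L{\left(Z,v \right)} = 1 + 2 = 3$)
$O{\left(z,U \right)} = 36$ ($O{\left(z,U \right)} = \left(3 + 3\right)^{2} = 6^{2} = 36$)
$h = -1076343968$ ($h = \left(-42002 + 36\right) \left(-4216 + 29864\right) = \left(-41966\right) 25648 = -1076343968$)
$\frac{1}{h} = \frac{1}{-1076343968} = - \frac{1}{1076343968}$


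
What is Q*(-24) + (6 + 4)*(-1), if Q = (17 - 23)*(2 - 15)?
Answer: -1882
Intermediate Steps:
Q = 78 (Q = -6*(-13) = 78)
Q*(-24) + (6 + 4)*(-1) = 78*(-24) + (6 + 4)*(-1) = -1872 + 10*(-1) = -1872 - 10 = -1882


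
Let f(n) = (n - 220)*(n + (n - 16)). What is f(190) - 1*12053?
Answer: -22973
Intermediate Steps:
f(n) = (-220 + n)*(-16 + 2*n) (f(n) = (-220 + n)*(n + (-16 + n)) = (-220 + n)*(-16 + 2*n))
f(190) - 1*12053 = (3520 - 456*190 + 2*190²) - 1*12053 = (3520 - 86640 + 2*36100) - 12053 = (3520 - 86640 + 72200) - 12053 = -10920 - 12053 = -22973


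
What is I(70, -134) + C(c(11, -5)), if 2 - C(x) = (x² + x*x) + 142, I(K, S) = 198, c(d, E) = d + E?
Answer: -14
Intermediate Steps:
c(d, E) = E + d
C(x) = -140 - 2*x² (C(x) = 2 - ((x² + x*x) + 142) = 2 - ((x² + x²) + 142) = 2 - (2*x² + 142) = 2 - (142 + 2*x²) = 2 + (-142 - 2*x²) = -140 - 2*x²)
I(70, -134) + C(c(11, -5)) = 198 + (-140 - 2*(-5 + 11)²) = 198 + (-140 - 2*6²) = 198 + (-140 - 2*36) = 198 + (-140 - 72) = 198 - 212 = -14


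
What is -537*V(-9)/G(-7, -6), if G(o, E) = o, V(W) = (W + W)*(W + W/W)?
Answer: 77328/7 ≈ 11047.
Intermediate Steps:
V(W) = 2*W*(1 + W) (V(W) = (2*W)*(W + 1) = (2*W)*(1 + W) = 2*W*(1 + W))
-537*V(-9)/G(-7, -6) = -537*2*(-9)*(1 - 9)/(-7) = -537*2*(-9)*(-8)*(-1)/7 = -77328*(-1)/7 = -537*(-144/7) = 77328/7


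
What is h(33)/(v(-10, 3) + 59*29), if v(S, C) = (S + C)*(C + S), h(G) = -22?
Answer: -1/80 ≈ -0.012500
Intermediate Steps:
v(S, C) = (C + S)**2 (v(S, C) = (C + S)*(C + S) = (C + S)**2)
h(33)/(v(-10, 3) + 59*29) = -22/((3 - 10)**2 + 59*29) = -22/((-7)**2 + 1711) = -22/(49 + 1711) = -22/1760 = -22*1/1760 = -1/80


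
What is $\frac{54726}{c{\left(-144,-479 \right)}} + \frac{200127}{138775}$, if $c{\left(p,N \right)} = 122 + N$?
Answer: $- \frac{358245491}{2359175} \approx -151.85$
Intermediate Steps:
$\frac{54726}{c{\left(-144,-479 \right)}} + \frac{200127}{138775} = \frac{54726}{122 - 479} + \frac{200127}{138775} = \frac{54726}{-357} + 200127 \cdot \frac{1}{138775} = 54726 \left(- \frac{1}{357}\right) + \frac{200127}{138775} = - \frac{2606}{17} + \frac{200127}{138775} = - \frac{358245491}{2359175}$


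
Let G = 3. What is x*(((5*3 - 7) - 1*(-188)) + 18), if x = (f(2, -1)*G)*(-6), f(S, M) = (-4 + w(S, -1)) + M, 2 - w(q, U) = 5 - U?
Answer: 34668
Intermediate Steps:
w(q, U) = -3 + U (w(q, U) = 2 - (5 - U) = 2 + (-5 + U) = -3 + U)
f(S, M) = -8 + M (f(S, M) = (-4 + (-3 - 1)) + M = (-4 - 4) + M = -8 + M)
x = 162 (x = ((-8 - 1)*3)*(-6) = -9*3*(-6) = -27*(-6) = 162)
x*(((5*3 - 7) - 1*(-188)) + 18) = 162*(((5*3 - 7) - 1*(-188)) + 18) = 162*(((15 - 7) + 188) + 18) = 162*((8 + 188) + 18) = 162*(196 + 18) = 162*214 = 34668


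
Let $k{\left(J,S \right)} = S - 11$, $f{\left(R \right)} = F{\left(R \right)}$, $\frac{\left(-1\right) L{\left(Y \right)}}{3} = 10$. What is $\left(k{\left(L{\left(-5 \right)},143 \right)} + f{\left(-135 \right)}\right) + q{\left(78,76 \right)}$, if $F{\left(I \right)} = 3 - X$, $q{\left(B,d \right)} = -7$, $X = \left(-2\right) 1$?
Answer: $130$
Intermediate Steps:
$X = -2$
$L{\left(Y \right)} = -30$ ($L{\left(Y \right)} = \left(-3\right) 10 = -30$)
$F{\left(I \right)} = 5$ ($F{\left(I \right)} = 3 - -2 = 3 + 2 = 5$)
$f{\left(R \right)} = 5$
$k{\left(J,S \right)} = -11 + S$
$\left(k{\left(L{\left(-5 \right)},143 \right)} + f{\left(-135 \right)}\right) + q{\left(78,76 \right)} = \left(\left(-11 + 143\right) + 5\right) - 7 = \left(132 + 5\right) - 7 = 137 - 7 = 130$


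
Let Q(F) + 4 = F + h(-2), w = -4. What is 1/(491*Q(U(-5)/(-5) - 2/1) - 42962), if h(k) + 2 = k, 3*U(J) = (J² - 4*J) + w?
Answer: -15/738211 ≈ -2.0319e-5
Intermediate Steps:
U(J) = -4/3 - 4*J/3 + J²/3 (U(J) = ((J² - 4*J) - 4)/3 = (-4 + J² - 4*J)/3 = -4/3 - 4*J/3 + J²/3)
h(k) = -2 + k
Q(F) = -8 + F (Q(F) = -4 + (F + (-2 - 2)) = -4 + (F - 4) = -4 + (-4 + F) = -8 + F)
1/(491*Q(U(-5)/(-5) - 2/1) - 42962) = 1/(491*(-8 + ((-4/3 - 4/3*(-5) + (⅓)*(-5)²)/(-5) - 2/1)) - 42962) = 1/(491*(-8 + ((-4/3 + 20/3 + (⅓)*25)*(-⅕) - 2*1)) - 42962) = 1/(491*(-8 + ((-4/3 + 20/3 + 25/3)*(-⅕) - 2)) - 42962) = 1/(491*(-8 + ((41/3)*(-⅕) - 2)) - 42962) = 1/(491*(-8 + (-41/15 - 2)) - 42962) = 1/(491*(-8 - 71/15) - 42962) = 1/(491*(-191/15) - 42962) = 1/(-93781/15 - 42962) = 1/(-738211/15) = -15/738211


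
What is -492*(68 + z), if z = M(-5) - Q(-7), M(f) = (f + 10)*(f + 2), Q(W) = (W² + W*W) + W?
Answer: 18696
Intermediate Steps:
Q(W) = W + 2*W² (Q(W) = (W² + W²) + W = 2*W² + W = W + 2*W²)
M(f) = (2 + f)*(10 + f) (M(f) = (10 + f)*(2 + f) = (2 + f)*(10 + f))
z = -106 (z = (20 + (-5)² + 12*(-5)) - (-7)*(1 + 2*(-7)) = (20 + 25 - 60) - (-7)*(1 - 14) = -15 - (-7)*(-13) = -15 - 1*91 = -15 - 91 = -106)
-492*(68 + z) = -492*(68 - 106) = -492*(-38) = 18696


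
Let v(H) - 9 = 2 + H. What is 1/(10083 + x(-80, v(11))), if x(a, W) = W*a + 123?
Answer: 1/8446 ≈ 0.00011840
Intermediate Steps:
v(H) = 11 + H (v(H) = 9 + (2 + H) = 11 + H)
x(a, W) = 123 + W*a
1/(10083 + x(-80, v(11))) = 1/(10083 + (123 + (11 + 11)*(-80))) = 1/(10083 + (123 + 22*(-80))) = 1/(10083 + (123 - 1760)) = 1/(10083 - 1637) = 1/8446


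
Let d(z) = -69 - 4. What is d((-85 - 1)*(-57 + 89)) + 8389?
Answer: 8316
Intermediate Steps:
d(z) = -73
d((-85 - 1)*(-57 + 89)) + 8389 = -73 + 8389 = 8316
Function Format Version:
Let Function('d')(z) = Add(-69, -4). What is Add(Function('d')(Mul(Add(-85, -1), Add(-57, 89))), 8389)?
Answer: 8316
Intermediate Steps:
Function('d')(z) = -73
Add(Function('d')(Mul(Add(-85, -1), Add(-57, 89))), 8389) = Add(-73, 8389) = 8316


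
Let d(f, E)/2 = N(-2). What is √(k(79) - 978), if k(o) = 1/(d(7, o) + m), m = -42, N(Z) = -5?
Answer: I*√661141/26 ≈ 31.273*I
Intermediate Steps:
d(f, E) = -10 (d(f, E) = 2*(-5) = -10)
k(o) = -1/52 (k(o) = 1/(-10 - 42) = 1/(-52) = -1/52)
√(k(79) - 978) = √(-1/52 - 978) = √(-50857/52) = I*√661141/26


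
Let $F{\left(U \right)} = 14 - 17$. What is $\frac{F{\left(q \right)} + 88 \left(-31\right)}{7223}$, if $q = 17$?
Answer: $- \frac{2731}{7223} \approx -0.3781$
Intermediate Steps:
$F{\left(U \right)} = -3$
$\frac{F{\left(q \right)} + 88 \left(-31\right)}{7223} = \frac{-3 + 88 \left(-31\right)}{7223} = \left(-3 - 2728\right) \frac{1}{7223} = \left(-2731\right) \frac{1}{7223} = - \frac{2731}{7223}$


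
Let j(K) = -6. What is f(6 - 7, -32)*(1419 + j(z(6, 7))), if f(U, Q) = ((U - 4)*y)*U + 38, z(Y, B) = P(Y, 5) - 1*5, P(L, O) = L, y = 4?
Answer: 81954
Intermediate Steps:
z(Y, B) = -5 + Y (z(Y, B) = Y - 1*5 = Y - 5 = -5 + Y)
f(U, Q) = 38 + U*(-16 + 4*U) (f(U, Q) = ((U - 4)*4)*U + 38 = ((-4 + U)*4)*U + 38 = (-16 + 4*U)*U + 38 = U*(-16 + 4*U) + 38 = 38 + U*(-16 + 4*U))
f(6 - 7, -32)*(1419 + j(z(6, 7))) = (38 - 16*(6 - 7) + 4*(6 - 7)**2)*(1419 - 6) = (38 - 16*(-1) + 4*(-1)**2)*1413 = (38 + 16 + 4*1)*1413 = (38 + 16 + 4)*1413 = 58*1413 = 81954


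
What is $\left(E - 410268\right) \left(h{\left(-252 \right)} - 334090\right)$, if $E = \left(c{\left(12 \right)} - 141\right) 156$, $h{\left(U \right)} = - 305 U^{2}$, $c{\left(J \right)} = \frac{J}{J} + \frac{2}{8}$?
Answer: $8512973413890$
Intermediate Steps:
$c{\left(J \right)} = \frac{5}{4}$ ($c{\left(J \right)} = 1 + 2 \cdot \frac{1}{8} = 1 + \frac{1}{4} = \frac{5}{4}$)
$E = -21801$ ($E = \left(\frac{5}{4} - 141\right) 156 = \left(- \frac{559}{4}\right) 156 = -21801$)
$\left(E - 410268\right) \left(h{\left(-252 \right)} - 334090\right) = \left(-21801 - 410268\right) \left(- 305 \left(-252\right)^{2} - 334090\right) = - 432069 \left(\left(-305\right) 63504 - 334090\right) = - 432069 \left(-19368720 - 334090\right) = \left(-432069\right) \left(-19702810\right) = 8512973413890$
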